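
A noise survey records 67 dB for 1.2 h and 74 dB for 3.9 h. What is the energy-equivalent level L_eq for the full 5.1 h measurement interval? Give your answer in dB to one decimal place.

73.1 dB

L_eq = 10·log₁₀[(1/T)·Σ tᵢ·10^(Lᵢ/10)] with T = 5.1 h.
Σ tᵢ·10^(Lᵢ/10) = 1.2·10^(67/10) + 3.9·10^(74/10) = 1.040e+08.
L_eq = 10·log₁₀(1.040e+08/5.1) = 73.09 dB.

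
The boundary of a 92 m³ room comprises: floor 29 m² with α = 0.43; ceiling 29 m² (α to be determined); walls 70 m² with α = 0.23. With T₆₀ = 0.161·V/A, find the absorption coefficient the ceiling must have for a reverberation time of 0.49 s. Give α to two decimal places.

0.06

A = 0.161·V/T₆₀ = 0.161·92/0.49 = 30.23 m² sabins.
Absorption from the other surfaces = 29·0.43 + 70·0.23 = 28.57 m², so the ceiling must supply 1.66 m² over 29 m².
α = 1.66/29 = 0.057.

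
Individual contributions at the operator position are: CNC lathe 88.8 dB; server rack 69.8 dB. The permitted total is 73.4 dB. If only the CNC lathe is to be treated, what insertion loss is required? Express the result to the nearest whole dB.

18 dB

Fixed contribution from the other source: Σ 10^(L/10) = 10^(69.8/10) = 9.550e+06 (69.80 dB).
The limit corresponds to 10^(73.4/10) = 2.188e+07; subtracting the fixed part leaves 1.233e+07 for the CNC lathe, i.e. 70.91 dB.
Required insertion loss = 88.8 − 70.91 = 17.89 dB.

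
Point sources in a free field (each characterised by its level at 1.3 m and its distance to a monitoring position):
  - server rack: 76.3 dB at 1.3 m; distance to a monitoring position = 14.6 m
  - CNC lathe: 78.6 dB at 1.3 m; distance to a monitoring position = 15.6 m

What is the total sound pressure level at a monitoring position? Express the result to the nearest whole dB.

First find each source's level at the receiver (point-source: −20·log₁₀(r/r_ref)), then combine on an intensity basis.
server rack: 76.3 − 20·log₁₀(14.6/1.3) = 76.3 − 21.01 = 55.29 dB.
CNC lathe: 78.6 − 20·log₁₀(15.6/1.3) = 78.6 − 21.58 = 57.02 dB.
Σ 10^(L/10) = 8.413e+05 → L_total = 10·log₁₀(8.413e+05) = 59.25 dB.

59 dB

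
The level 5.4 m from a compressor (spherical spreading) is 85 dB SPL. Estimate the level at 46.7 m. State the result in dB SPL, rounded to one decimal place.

Point-source attenuation: ΔL = 20·log₁₀(r₂/r₁) = 20·log₁₀(46.7/5.4) = 18.738 dB.
L₂ = 85 − 20·log₁₀(46.7/5.4) = 85 − 18.738 = 66.26 dB SPL.

66.3 dB SPL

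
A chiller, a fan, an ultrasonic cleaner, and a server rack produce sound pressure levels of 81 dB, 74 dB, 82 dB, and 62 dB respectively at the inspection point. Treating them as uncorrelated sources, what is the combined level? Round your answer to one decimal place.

84.9 dB

For uncorrelated sources the intensities add, so convert each level to linear form, sum, and take 10·log₁₀ of the total.
Σ 10^(L/10) = 10^(81/10) + 10^(74/10) + 10^(82/10) + 10^(62/10) = 3.111e+08.
L_total = 10·log₁₀(3.111e+08) = 84.93 dB.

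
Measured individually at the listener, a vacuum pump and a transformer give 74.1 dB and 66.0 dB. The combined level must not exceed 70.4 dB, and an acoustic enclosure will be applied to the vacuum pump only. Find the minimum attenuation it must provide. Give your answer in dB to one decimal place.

5.7 dB

Everything except the vacuum pump sums to 10^(66.0/10) = 3.981e+06 in linear terms, 66.00 dB.
To meet 70.4 dB overall, the treated vacuum pump may contribute at most 10^(70.4/10) − 3.981e+06 = 6.984e+06, i.e. 68.44 dB.
So the vacuum pump must be reduced from 74.1 to 68.44 dB: IL = 5.66 dB.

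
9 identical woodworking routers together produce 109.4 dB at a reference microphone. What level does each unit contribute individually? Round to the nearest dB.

For N identical incoherent sources L_total = L₁ + 10·log₁₀ N, so L₁ = 109.4 − 10·log₁₀(9) = 109.4 − 9.542.

100 dB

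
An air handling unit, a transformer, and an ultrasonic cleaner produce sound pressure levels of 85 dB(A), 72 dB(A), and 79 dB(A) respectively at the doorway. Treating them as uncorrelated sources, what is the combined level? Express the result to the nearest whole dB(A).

Incoherent sources combine by intensity addition: L_total = 10·log₁₀(Σ 10^(L_i/10)).
Σ 10^(L/10) = 10^(85/10) + 10^(72/10) + 10^(79/10) = 4.115e+08.
L_total = 10·log₁₀(4.115e+08) = 86.14 dB(A).

86 dB(A)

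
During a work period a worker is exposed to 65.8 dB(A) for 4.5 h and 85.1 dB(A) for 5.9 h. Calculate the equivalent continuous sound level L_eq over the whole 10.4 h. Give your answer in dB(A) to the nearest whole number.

83 dB(A)

Weight each interval's intensity by its duration and average over T = 10.4 h:
Σ tᵢ·10^(Lᵢ/10) = 4.5·10^(65.8/10) + 5.9·10^(85.1/10) = 1.926e+09.
L_eq = 10·log₁₀(1.926e+09/10.4) = 82.68 dB(A).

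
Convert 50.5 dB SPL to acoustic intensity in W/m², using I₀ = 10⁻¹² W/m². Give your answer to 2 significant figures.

I = I₀·10^(L/10) = 10⁻¹² × 10^(50.5/10) = 10^(-6.950).

1.1e-07 W/m²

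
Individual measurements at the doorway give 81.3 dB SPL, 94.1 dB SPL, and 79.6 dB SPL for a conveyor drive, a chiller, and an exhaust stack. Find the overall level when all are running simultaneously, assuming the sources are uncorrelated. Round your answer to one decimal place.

94.5 dB SPL

Incoherent sources combine by intensity addition: L_total = 10·log₁₀(Σ 10^(L_i/10)).
Σ 10^(L/10) = 10^(81.3/10) + 10^(94.1/10) + 10^(79.6/10) = 2.796e+09.
L_total = 10·log₁₀(2.796e+09) = 94.47 dB SPL.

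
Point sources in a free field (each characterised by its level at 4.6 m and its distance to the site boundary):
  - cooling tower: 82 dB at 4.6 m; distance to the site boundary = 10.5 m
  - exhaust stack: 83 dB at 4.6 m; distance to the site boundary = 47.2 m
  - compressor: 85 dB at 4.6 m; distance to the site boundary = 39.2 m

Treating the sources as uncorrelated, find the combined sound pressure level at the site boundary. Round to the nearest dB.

76 dB

First find each source's level at the receiver (point-source: −20·log₁₀(r/r_ref)), then combine on an intensity basis.
cooling tower: 82 − 20·log₁₀(10.5/4.6) = 82 − 7.17 = 74.83 dB.
exhaust stack: 83 − 20·log₁₀(47.2/4.6) = 83 − 20.22 = 62.78 dB.
compressor: 85 − 20·log₁₀(39.2/4.6) = 85 − 18.61 = 66.39 dB.
Σ 10^(L/10) = 3.667e+07 → L_total = 10·log₁₀(3.667e+07) = 75.64 dB.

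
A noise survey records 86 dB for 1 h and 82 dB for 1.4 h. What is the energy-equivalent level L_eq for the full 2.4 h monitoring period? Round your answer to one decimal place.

L_eq = 10·log₁₀[(1/T)·Σ tᵢ·10^(Lᵢ/10)] with T = 2.4 h.
Σ tᵢ·10^(Lᵢ/10) = 1·10^(86/10) + 1.4·10^(82/10) = 6.200e+08.
L_eq = 10·log₁₀(6.200e+08/2.4) = 84.12 dB.

84.1 dB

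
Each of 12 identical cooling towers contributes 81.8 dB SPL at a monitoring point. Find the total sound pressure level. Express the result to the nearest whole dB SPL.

N identical incoherent sources raise the level by 10·log₁₀ N.
L_total = 81.8 + 10·log₁₀(12) = 81.8 + 10.792 = 92.59 dB SPL.

93 dB SPL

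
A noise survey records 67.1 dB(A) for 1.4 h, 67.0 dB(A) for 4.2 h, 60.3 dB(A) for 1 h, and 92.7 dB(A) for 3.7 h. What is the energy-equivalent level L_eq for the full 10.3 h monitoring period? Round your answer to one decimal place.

L_eq = 10·log₁₀[(1/T)·Σ tᵢ·10^(Lᵢ/10)] with T = 10.3 h.
Σ tᵢ·10^(Lᵢ/10) = 1.4·10^(67.1/10) + 4.2·10^(67.0/10) + 1·10^(60.3/10) + 3.7·10^(92.7/10) = 6.919e+09.
L_eq = 10·log₁₀(6.919e+09/10.3) = 88.27 dB(A).

88.3 dB(A)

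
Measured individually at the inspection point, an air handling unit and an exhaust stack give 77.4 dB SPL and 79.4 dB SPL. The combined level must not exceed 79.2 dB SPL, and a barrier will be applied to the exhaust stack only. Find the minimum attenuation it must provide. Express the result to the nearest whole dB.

Fixed contribution from the other source: Σ 10^(L/10) = 10^(77.4/10) = 5.495e+07 (77.40 dB SPL).
The limit corresponds to 10^(79.2/10) = 8.318e+07; subtracting the fixed part leaves 2.822e+07 for the exhaust stack, i.e. 74.51 dB SPL.
Required insertion loss = 79.4 − 74.51 = 4.89 dB.

5 dB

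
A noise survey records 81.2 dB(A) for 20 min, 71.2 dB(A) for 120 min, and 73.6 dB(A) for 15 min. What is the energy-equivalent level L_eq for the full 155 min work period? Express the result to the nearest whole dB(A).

The energy average is taken in the linear domain: L_eq = 10·log₁₀[(Σ tᵢ·10^(Lᵢ/10))/T], T = 155 min.
Σ tᵢ·10^(Lᵢ/10) = 20·10^(81.2/10) + 120·10^(71.2/10) + 15·10^(73.6/10) = 4.562e+09.
L_eq = 10·log₁₀(4.562e+09/155) = 74.69 dB(A).

75 dB(A)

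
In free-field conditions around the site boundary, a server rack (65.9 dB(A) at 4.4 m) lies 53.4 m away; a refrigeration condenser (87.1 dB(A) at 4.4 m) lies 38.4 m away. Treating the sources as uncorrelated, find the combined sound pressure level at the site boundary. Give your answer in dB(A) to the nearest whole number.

68 dB(A)

First find each source's level at the receiver (point-source: −20·log₁₀(r/r_ref)), then combine on an intensity basis.
server rack: 65.9 − 20·log₁₀(53.4/4.4) = 65.9 − 21.68 = 44.22 dB(A).
refrigeration condenser: 87.1 − 20·log₁₀(38.4/4.4) = 87.1 − 18.82 = 68.28 dB(A).
Σ 10^(L/10) = 6.760e+06 → L_total = 10·log₁₀(6.760e+06) = 68.30 dB(A).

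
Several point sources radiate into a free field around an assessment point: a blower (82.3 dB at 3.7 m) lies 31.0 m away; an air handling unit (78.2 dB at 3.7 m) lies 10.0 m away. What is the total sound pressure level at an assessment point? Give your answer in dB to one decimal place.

70.6 dB

Propagate each source to the receiver with L = L_ref − 20·log₁₀(r/r_ref), then add intensities.
blower: 82.3 − 20·log₁₀(31.0/3.7) = 82.3 − 18.46 = 63.84 dB.
air handling unit: 78.2 − 20·log₁₀(10.0/3.7) = 78.2 − 8.64 = 69.56 dB.
Σ 10^(L/10) = 1.146e+07 → L_total = 10·log₁₀(1.146e+07) = 70.59 dB.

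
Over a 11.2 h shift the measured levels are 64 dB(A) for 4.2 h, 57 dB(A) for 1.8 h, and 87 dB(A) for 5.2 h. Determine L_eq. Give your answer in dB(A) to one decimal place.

The energy average is taken in the linear domain: L_eq = 10·log₁₀[(Σ tᵢ·10^(Lᵢ/10))/T], T = 11.2 h.
Σ tᵢ·10^(Lᵢ/10) = 4.2·10^(64/10) + 1.8·10^(57/10) + 5.2·10^(87/10) = 2.618e+09.
L_eq = 10·log₁₀(2.618e+09/11.2) = 83.69 dB(A).

83.7 dB(A)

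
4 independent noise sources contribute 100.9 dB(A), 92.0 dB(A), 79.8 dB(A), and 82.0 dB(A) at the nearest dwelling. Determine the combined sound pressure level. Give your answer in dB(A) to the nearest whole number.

For uncorrelated sources the intensities add, so convert each level to linear form, sum, and take 10·log₁₀ of the total.
Σ 10^(L/10) = 10^(100.9/10) + 10^(92.0/10) + 10^(79.8/10) + 10^(82.0/10) = 1.414e+10.
L_total = 10·log₁₀(1.414e+10) = 101.50 dB(A).

102 dB(A)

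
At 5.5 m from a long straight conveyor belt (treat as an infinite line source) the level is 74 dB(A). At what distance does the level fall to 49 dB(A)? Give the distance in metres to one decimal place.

1739.3 m

The 25.0 dB drop corresponds to a distance ratio of 10^(25.0/10) for a line source.
r₂ = 5.5·10^((74−49)/10) = 5.5·10^(25.0/10) = 1739.25 m.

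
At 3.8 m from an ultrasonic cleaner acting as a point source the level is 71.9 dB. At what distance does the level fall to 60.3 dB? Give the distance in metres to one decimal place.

For a point source L₁ − L₂ = 20·log₁₀(r₂/r₁), so r₂ = r₁·10^((L₁−L₂)/20).
r₂ = 3.8·10^((71.9−60.3)/20) = 3.8·10^(11.6/20) = 14.45 m.

14.4 m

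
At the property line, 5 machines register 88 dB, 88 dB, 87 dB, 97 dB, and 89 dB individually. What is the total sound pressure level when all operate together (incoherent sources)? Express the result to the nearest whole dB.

99 dB

Incoherent sources combine by intensity addition: L_total = 10·log₁₀(Σ 10^(L_i/10)).
Σ 10^(L/10) = 10^(88/10) + 10^(88/10) + 10^(87/10) + 10^(97/10) + 10^(89/10) = 7.569e+09.
L_total = 10·log₁₀(7.569e+09) = 98.79 dB.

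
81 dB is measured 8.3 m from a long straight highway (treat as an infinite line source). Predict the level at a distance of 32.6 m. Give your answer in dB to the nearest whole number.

Cylindrical spreading from a line source gives a 10·log₁₀(r₂/r₁) drop.
L₂ = 81 − 10·log₁₀(32.6/8.3) = 81 − 5.941 = 75.06 dB.

75 dB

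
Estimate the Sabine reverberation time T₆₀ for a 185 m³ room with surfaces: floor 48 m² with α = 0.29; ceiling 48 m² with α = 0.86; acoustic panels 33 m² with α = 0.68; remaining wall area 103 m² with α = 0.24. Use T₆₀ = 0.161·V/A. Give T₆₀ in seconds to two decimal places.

A = Σ Sᵢαᵢ = 48·0.29 + 48·0.86 + 33·0.68 + 103·0.24 = 102.36 m².
T₆₀ = 0.161·V/A = 0.161·185/102.36 = 0.291 s.

0.29 s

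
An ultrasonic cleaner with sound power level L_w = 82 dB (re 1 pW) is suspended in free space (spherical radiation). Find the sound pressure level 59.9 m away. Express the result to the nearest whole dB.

35 dB

The power spreads over a sphere of area 4π·r², so L_p = L_w − 10·log₁₀(4π·r²).
4π·r² = 4.509e+04 m², 10·log₁₀ of that is 46.541 dB.
L_p = 82 − 46.541 = 35.46 dB.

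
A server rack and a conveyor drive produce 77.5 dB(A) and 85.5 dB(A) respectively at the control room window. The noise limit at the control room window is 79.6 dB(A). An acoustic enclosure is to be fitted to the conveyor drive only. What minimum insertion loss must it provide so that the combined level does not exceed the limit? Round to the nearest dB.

10 dB

The untreated sources together contribute 10^(77.5/10) = 5.623e+07, i.e. 77.50 dB(A).
The limit corresponds to 10^(79.6/10) = 9.120e+07; subtracting the fixed part leaves 3.497e+07 for the conveyor drive, i.e. 75.44 dB(A).
So the conveyor drive must be reduced from 85.5 to 75.44 dB(A): IL = 10.06 dB.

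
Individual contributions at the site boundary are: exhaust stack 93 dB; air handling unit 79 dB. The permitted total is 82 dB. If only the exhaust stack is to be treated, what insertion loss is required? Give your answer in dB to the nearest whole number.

14 dB

The untreated sources together contribute 10^(79/10) = 7.943e+07, i.e. 79.00 dB.
To meet 82 dB overall, the treated exhaust stack may contribute at most 10^(82/10) − 7.943e+07 = 7.906e+07, i.e. 78.98 dB.
So the exhaust stack must be reduced from 93 to 78.98 dB: IL = 14.02 dB.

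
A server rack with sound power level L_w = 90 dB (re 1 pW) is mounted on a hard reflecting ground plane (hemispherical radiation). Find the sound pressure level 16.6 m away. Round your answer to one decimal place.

The power spreads over a hemisphere of area 2π·r², so L_p = L_w − 10·log₁₀(2π·r²).
2π·r² = 1731 m², 10·log₁₀ of that is 32.384 dB.
L_p = 90 − 32.384 = 57.62 dB.

57.6 dB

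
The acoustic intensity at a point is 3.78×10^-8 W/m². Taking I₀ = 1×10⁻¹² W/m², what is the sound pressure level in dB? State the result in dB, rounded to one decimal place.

I/I₀ = 3.78×10^-8/10⁻¹² = 3.78×10^4, and L = 10·log₁₀(I/I₀).
L = 10·(0.5775 + 4) = 45.77 dB.

45.8 dB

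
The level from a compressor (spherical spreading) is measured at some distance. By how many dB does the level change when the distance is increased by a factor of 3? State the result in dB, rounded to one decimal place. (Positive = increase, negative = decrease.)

A point source loses 6 dB per doubling of distance; generally ΔL = −20·log₁₀(r₂/r₁).
ΔL = −20·log₁₀(3) = -9.54 dB.

-9.5 dB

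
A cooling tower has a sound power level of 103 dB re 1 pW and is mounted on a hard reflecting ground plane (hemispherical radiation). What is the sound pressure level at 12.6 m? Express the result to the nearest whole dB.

L_p = L_w − 10·log₁₀(2π·r²) with r = 12.6 m.
2π·r² = 997.5 m², 10·log₁₀ of that is 29.989 dB.
L_p = 103 − 29.989 = 73.01 dB.

73 dB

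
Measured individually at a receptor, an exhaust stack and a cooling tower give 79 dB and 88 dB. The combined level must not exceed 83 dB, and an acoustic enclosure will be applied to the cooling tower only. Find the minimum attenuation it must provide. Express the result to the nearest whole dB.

7 dB

The untreated sources together contribute 10^(79/10) = 7.943e+07, i.e. 79.00 dB.
The limit corresponds to 10^(83/10) = 1.995e+08; subtracting the fixed part leaves 1.201e+08 for the cooling tower, i.e. 80.80 dB.
Required insertion loss = 88 − 80.80 = 7.20 dB.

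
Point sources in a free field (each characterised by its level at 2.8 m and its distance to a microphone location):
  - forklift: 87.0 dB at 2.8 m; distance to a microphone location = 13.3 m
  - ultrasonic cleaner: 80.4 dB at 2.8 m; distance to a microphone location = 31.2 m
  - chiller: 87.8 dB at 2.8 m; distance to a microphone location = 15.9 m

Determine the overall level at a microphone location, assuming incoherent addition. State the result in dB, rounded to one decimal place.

76.2 dB

First find each source's level at the receiver (point-source: −20·log₁₀(r/r_ref)), then combine on an intensity basis.
forklift: 87.0 − 20·log₁₀(13.3/2.8) = 87.0 − 13.53 = 73.47 dB.
ultrasonic cleaner: 80.4 − 20·log₁₀(31.2/2.8) = 80.4 − 20.94 = 59.46 dB.
chiller: 87.8 − 20·log₁₀(15.9/2.8) = 87.8 − 15.08 = 72.72 dB.
Σ 10^(L/10) = 4.178e+07 → L_total = 10·log₁₀(4.178e+07) = 76.21 dB.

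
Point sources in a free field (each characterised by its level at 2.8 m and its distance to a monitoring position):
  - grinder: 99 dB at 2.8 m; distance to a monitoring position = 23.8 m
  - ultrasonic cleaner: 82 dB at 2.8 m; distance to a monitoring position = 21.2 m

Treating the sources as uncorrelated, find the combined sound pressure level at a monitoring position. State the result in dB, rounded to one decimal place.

80.5 dB

First find each source's level at the receiver (point-source: −20·log₁₀(r/r_ref)), then combine on an intensity basis.
grinder: 99 − 20·log₁₀(23.8/2.8) = 99 − 18.59 = 80.41 dB.
ultrasonic cleaner: 82 − 20·log₁₀(21.2/2.8) = 82 − 17.58 = 64.42 dB.
Σ 10^(L/10) = 1.127e+08 → L_total = 10·log₁₀(1.127e+08) = 80.52 dB.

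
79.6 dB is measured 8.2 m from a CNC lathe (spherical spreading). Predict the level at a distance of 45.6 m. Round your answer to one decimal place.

64.7 dB

Point-source attenuation: ΔL = 20·log₁₀(r₂/r₁) = 20·log₁₀(45.6/8.2) = 14.903 dB.
L₂ = 79.6 − 20·log₁₀(45.6/8.2) = 79.6 − 14.903 = 64.70 dB.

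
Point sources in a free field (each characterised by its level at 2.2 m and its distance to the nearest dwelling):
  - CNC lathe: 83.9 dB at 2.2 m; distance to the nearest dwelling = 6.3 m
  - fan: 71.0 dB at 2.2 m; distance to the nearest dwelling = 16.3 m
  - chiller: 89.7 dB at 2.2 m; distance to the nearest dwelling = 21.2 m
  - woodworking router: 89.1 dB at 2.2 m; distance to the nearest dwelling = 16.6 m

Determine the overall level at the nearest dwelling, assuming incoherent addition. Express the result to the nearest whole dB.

Apply inverse-square spreading to bring every level to the receiver, then sum 10^(L/10).
CNC lathe: 83.9 − 20·log₁₀(6.3/2.2) = 83.9 − 9.14 = 74.76 dB.
fan: 71.0 − 20·log₁₀(16.3/2.2) = 71.0 − 17.40 = 53.60 dB.
chiller: 89.7 − 20·log₁₀(21.2/2.2) = 89.7 − 19.68 = 70.02 dB.
woodworking router: 89.1 − 20·log₁₀(16.6/2.2) = 89.1 − 17.55 = 71.55 dB.
Σ 10^(L/10) = 5.449e+07 → L_total = 10·log₁₀(5.449e+07) = 77.36 dB.

77 dB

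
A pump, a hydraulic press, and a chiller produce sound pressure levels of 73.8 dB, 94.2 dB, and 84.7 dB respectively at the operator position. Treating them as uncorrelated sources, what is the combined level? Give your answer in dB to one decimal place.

94.7 dB

Incoherent sources combine by intensity addition: L_total = 10·log₁₀(Σ 10^(L_i/10)).
Σ 10^(L/10) = 10^(73.8/10) + 10^(94.2/10) + 10^(84.7/10) = 2.949e+09.
L_total = 10·log₁₀(2.949e+09) = 94.70 dB.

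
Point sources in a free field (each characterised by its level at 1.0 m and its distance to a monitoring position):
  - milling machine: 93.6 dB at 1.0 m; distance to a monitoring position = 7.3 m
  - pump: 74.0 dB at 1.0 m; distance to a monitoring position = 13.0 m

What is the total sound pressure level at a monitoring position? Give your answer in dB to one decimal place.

First find each source's level at the receiver (point-source: −20·log₁₀(r/r_ref)), then combine on an intensity basis.
milling machine: 93.6 − 20·log₁₀(7.3/1.0) = 93.6 − 17.27 = 76.33 dB.
pump: 74.0 − 20·log₁₀(13.0/1.0) = 74.0 − 22.28 = 51.72 dB.
Σ 10^(L/10) = 4.314e+07 → L_total = 10·log₁₀(4.314e+07) = 76.35 dB.

76.3 dB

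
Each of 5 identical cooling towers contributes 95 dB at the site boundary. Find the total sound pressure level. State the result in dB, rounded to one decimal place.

With 5 equal, uncorrelated contributions the intensity is 5× that of one unit, giving a rise of 10·log₁₀ 5.
L_total = 95 + 10·log₁₀(5) = 95 + 6.990 = 101.99 dB.

102.0 dB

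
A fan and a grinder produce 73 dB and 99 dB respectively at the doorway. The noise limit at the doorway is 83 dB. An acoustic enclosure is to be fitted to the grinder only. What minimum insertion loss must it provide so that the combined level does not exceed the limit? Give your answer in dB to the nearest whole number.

The untreated sources together contribute 10^(73/10) = 1.995e+07, i.e. 73.00 dB.
The limit corresponds to 10^(83/10) = 1.995e+08; subtracting the fixed part leaves 1.796e+08 for the grinder, i.e. 82.54 dB.
Required insertion loss = 99 − 82.54 = 16.46 dB.

16 dB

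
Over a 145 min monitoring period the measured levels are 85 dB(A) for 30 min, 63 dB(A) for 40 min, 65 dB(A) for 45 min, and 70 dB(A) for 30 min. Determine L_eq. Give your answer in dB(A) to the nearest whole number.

78 dB(A)

L_eq = 10·log₁₀[(1/T)·Σ tᵢ·10^(Lᵢ/10)] with T = 145 min.
Σ tᵢ·10^(Lᵢ/10) = 30·10^(85/10) + 40·10^(63/10) + 45·10^(65/10) + 30·10^(70/10) = 1.001e+10.
L_eq = 10·log₁₀(1.001e+10/145) = 78.39 dB(A).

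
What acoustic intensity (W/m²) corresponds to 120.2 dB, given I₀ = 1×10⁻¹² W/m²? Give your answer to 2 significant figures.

I/I₀ = 10^(120.2/10) = 1.047e+12, so I = 1.047e+12 × 10⁻¹² W/m².

1.0 W/m²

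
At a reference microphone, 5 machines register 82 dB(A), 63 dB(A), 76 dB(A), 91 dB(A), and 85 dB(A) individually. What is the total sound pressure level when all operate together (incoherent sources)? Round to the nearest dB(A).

92 dB(A)

Incoherent sources combine by intensity addition: L_total = 10·log₁₀(Σ 10^(L_i/10)).
Σ 10^(L/10) = 10^(82/10) + 10^(63/10) + 10^(76/10) + 10^(91/10) + 10^(85/10) = 1.775e+09.
L_total = 10·log₁₀(1.775e+09) = 92.49 dB(A).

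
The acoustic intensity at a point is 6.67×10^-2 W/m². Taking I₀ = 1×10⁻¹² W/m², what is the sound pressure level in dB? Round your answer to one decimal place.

108.2 dB

I/I₀ = 6.67×10^-2/10⁻¹² = 6.67×10^10, and L = 10·log₁₀(I/I₀).
L = 10·(0.8241 + 10) = 108.24 dB.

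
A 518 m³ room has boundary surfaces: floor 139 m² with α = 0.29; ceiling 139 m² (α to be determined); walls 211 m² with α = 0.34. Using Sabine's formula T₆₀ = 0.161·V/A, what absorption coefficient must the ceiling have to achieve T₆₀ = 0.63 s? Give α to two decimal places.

A = 0.161·V/T₆₀ = 0.161·518/0.63 = 132.38 m² sabins.
Absorption from the other surfaces = 139·0.29 + 211·0.34 = 112.05 m², so the ceiling must supply 20.33 m² over 139 m².
α = 20.33/139 = 0.146.

0.15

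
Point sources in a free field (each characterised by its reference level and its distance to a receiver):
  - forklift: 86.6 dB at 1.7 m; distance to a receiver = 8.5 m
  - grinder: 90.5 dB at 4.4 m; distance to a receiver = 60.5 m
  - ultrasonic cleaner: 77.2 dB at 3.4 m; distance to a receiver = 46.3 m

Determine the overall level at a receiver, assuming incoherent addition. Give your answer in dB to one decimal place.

First find each source's level at the receiver (point-source: −20·log₁₀(r/r_ref)), then combine on an intensity basis.
forklift: 86.6 − 20·log₁₀(8.5/1.7) = 86.6 − 13.98 = 72.62 dB.
grinder: 90.5 − 20·log₁₀(60.5/4.4) = 90.5 − 22.77 = 67.73 dB.
ultrasonic cleaner: 77.2 − 20·log₁₀(46.3/3.4) = 77.2 − 22.68 = 54.52 dB.
Σ 10^(L/10) = 2.450e+07 → L_total = 10·log₁₀(2.450e+07) = 73.89 dB.

73.9 dB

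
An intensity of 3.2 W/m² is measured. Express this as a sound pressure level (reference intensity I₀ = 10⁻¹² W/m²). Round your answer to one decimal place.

125.1 dB

Dividing by I₀ shifts the exponent by 12: I/I₀ = 3.2×10^12.
L = 10·(0.5051 + 12) = 125.05 dB.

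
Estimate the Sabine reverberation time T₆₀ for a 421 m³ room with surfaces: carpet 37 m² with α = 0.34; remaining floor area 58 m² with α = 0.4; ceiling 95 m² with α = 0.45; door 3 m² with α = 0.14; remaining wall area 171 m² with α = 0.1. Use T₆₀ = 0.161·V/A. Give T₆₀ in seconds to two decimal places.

A = Σ Sᵢαᵢ = 37·0.34 + 58·0.4 + 95·0.45 + 3·0.14 + 171·0.1 = 96.05 m².
T₆₀ = 0.161 × 421 / 96.05 = 0.706 s.

0.71 s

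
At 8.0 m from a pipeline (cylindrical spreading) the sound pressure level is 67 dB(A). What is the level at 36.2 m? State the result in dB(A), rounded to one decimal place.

Line-source attenuation: ΔL = 10·log₁₀(r₂/r₁) = 10·log₁₀(36.2/8.0) = 6.556 dB.
L₂ = 67 − 10·log₁₀(36.2/8.0) = 67 − 6.556 = 60.44 dB(A).

60.4 dB(A)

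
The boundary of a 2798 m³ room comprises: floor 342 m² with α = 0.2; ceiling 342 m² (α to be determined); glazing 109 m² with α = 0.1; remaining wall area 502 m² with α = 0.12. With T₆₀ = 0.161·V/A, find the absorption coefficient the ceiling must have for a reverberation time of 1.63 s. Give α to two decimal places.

0.40

From T₆₀ = 0.161·V/A, the target T₆₀ = 1.63 s needs A = 0.161·2798/1.63 = 276.37 m².
Absorption from the other surfaces = 342·0.2 + 109·0.1 + 502·0.12 = 139.54 m², so the ceiling must supply 136.83 m² over 342 m².
α = 136.83/342 = 0.400.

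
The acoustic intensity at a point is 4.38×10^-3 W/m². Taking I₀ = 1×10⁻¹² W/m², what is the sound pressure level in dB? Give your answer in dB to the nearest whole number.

96 dB

L = 10·log₁₀(I/I₀) = 10·log₁₀(4.38×10^-3/10⁻¹²) = 10·log₁₀(4.38×10^9).
L = 10·(0.6415 + 9) = 96.41 dB.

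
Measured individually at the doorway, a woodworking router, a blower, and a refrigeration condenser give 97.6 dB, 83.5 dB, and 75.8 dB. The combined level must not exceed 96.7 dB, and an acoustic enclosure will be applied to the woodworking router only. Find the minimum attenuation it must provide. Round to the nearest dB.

1 dB

Fixed contribution from the other sources: Σ 10^(L/10) = 10^(83.5/10) + 10^(75.8/10) = 2.619e+08 (84.18 dB).
To meet 96.7 dB overall, the treated woodworking router may contribute at most 10^(96.7/10) − 2.619e+08 = 4.415e+09, i.e. 96.45 dB.
So the woodworking router must be reduced from 97.6 to 96.45 dB: IL = 1.15 dB.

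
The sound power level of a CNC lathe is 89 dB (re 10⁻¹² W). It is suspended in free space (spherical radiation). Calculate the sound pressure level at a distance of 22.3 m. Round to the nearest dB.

Free-field spherical radiation: L_p = L_w − 10·log₁₀(4π·r²), r = 22.3 m.
4π·r² = 6249 m², 10·log₁₀ of that is 37.958 dB.
L_p = 89 − 37.958 = 51.04 dB.

51 dB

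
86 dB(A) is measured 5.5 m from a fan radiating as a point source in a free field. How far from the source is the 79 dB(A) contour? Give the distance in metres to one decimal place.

For a point source L₁ − L₂ = 20·log₁₀(r₂/r₁), so r₂ = r₁·10^((L₁−L₂)/20).
r₂ = 5.5·10^((86−79)/20) = 5.5·10^(7.0/20) = 12.31 m.

12.3 m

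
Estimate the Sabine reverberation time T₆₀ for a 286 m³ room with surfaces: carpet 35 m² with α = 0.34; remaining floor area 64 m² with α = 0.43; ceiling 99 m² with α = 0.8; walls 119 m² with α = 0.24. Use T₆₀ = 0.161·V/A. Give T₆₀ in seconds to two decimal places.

0.31 s

A = Σ Sᵢαᵢ = 35·0.34 + 64·0.43 + 99·0.8 + 119·0.24 = 147.18 m².
T₆₀ = 0.161·V/A = 0.161·286/147.18 = 0.313 s.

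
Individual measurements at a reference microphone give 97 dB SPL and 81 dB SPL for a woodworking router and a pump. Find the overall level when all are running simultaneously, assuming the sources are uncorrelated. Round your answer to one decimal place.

97.1 dB SPL

Incoherent sources combine by intensity addition: L_total = 10·log₁₀(Σ 10^(L_i/10)).
Σ 10^(L/10) = 10^(97/10) + 10^(81/10) = 5.138e+09.
L_total = 10·log₁₀(5.138e+09) = 97.11 dB SPL.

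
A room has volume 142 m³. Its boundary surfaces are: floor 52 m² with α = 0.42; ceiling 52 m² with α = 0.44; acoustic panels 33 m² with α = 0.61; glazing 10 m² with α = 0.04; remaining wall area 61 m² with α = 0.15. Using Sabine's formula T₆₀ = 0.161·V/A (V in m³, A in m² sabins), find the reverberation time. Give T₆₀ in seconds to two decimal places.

A = Σ Sᵢαᵢ = 52·0.42 + 52·0.44 + 33·0.61 + 10·0.04 + 61·0.15 = 74.40 m².
T₆₀ = 0.161 × 142 / 74.40 = 0.307 s.

0.31 s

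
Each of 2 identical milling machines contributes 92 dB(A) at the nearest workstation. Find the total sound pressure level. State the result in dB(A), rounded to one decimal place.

With 2 equal, uncorrelated contributions the intensity is 2× that of one unit, giving a rise of 10·log₁₀ 2.
L_total = 92 + 10·log₁₀(2) = 92 + 3.010 = 95.01 dB(A).

95.0 dB(A)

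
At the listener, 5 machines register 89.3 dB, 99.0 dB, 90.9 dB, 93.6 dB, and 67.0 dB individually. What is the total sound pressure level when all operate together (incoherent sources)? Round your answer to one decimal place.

100.9 dB

For uncorrelated sources the intensities add, so convert each level to linear form, sum, and take 10·log₁₀ of the total.
Σ 10^(L/10) = 10^(89.3/10) + 10^(99.0/10) + 10^(90.9/10) + 10^(93.6/10) + 10^(67.0/10) = 1.232e+10.
L_total = 10·log₁₀(1.232e+10) = 100.91 dB.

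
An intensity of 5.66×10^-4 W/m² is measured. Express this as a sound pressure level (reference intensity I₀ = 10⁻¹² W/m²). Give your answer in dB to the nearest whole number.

L = 10·log₁₀(I/I₀) = 10·log₁₀(5.66×10^-4/10⁻¹²) = 10·log₁₀(5.66×10^8).
L = 10·(0.7528 + 8) = 87.53 dB.

88 dB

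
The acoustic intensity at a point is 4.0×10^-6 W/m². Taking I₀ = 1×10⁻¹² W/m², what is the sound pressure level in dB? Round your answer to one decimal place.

66.0 dB

L = 10·log₁₀(I/I₀) = 10·log₁₀(4.0×10^-6/10⁻¹²) = 10·log₁₀(4.0×10^6).
L = 10·(0.6021 + 6) = 66.02 dB.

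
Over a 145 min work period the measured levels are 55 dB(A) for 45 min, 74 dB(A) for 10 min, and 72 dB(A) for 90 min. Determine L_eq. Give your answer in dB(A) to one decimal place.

70.7 dB(A)

The energy average is taken in the linear domain: L_eq = 10·log₁₀[(Σ tᵢ·10^(Lᵢ/10))/T], T = 145 min.
Σ tᵢ·10^(Lᵢ/10) = 45·10^(55/10) + 10·10^(74/10) + 90·10^(72/10) = 1.692e+09.
L_eq = 10·log₁₀(1.692e+09/145) = 70.67 dB(A).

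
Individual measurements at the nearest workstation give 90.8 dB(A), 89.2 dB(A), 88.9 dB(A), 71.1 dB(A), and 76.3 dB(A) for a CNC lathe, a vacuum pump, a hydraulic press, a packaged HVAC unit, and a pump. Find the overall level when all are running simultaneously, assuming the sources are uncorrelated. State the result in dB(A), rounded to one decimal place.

94.6 dB(A)

Incoherent sources combine by intensity addition: L_total = 10·log₁₀(Σ 10^(L_i/10)).
Σ 10^(L/10) = 10^(90.8/10) + 10^(89.2/10) + 10^(88.9/10) + 10^(71.1/10) + 10^(76.3/10) = 2.866e+09.
L_total = 10·log₁₀(2.866e+09) = 94.57 dB(A).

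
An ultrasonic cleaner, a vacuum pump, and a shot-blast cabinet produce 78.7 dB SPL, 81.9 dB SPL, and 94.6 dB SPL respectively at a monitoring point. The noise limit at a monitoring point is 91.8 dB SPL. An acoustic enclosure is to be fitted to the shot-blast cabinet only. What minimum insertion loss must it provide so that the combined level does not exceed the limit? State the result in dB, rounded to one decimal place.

3.5 dB

The untreated sources together contribute 10^(78.7/10) + 10^(81.9/10) = 2.290e+08, i.e. 83.60 dB SPL.
To meet 91.8 dB SPL overall, the treated shot-blast cabinet may contribute at most 10^(91.8/10) − 2.290e+08 = 1.285e+09, i.e. 91.09 dB SPL.
Required insertion loss = 94.6 − 91.09 = 3.51 dB.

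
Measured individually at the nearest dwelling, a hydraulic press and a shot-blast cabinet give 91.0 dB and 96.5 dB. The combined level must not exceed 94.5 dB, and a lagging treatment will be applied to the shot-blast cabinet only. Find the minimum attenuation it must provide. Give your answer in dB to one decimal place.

4.6 dB

Fixed contribution from the other source: Σ 10^(L/10) = 10^(91.0/10) = 1.259e+09 (91.00 dB).
The limit corresponds to 10^(94.5/10) = 2.818e+09; subtracting the fixed part leaves 1.559e+09 for the shot-blast cabinet, i.e. 91.93 dB.
Required insertion loss = 96.5 − 91.93 = 4.57 dB.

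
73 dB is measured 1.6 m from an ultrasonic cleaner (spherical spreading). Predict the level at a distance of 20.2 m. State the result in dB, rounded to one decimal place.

Spherical spreading from a point source gives a 20·log₁₀(r₂/r₁) drop.
L₂ = 73 − 20·log₁₀(20.2/1.6) = 73 − 22.025 = 50.98 dB.

51.0 dB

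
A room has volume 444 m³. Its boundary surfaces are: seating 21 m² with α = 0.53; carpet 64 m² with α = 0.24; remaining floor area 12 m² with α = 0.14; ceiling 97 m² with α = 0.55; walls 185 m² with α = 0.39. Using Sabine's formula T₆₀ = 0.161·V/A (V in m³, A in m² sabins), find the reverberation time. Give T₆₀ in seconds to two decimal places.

0.47 s

Summing Sᵢαᵢ: 21·0.53 + 64·0.24 + 12·0.14 + 97·0.55 + 185·0.39 = 153.67 m².
T₆₀ = 0.161·V/A = 0.161·444/153.67 = 0.465 s.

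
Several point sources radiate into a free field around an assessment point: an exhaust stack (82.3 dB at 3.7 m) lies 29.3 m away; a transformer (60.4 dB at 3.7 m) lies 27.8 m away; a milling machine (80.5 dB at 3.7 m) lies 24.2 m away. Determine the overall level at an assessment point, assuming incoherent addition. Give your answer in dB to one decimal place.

67.3 dB

Apply inverse-square spreading to bring every level to the receiver, then sum 10^(L/10).
exhaust stack: 82.3 − 20·log₁₀(29.3/3.7) = 82.3 − 17.97 = 64.33 dB.
transformer: 60.4 − 20·log₁₀(27.8/3.7) = 60.4 − 17.52 = 42.88 dB.
milling machine: 80.5 − 20·log₁₀(24.2/3.7) = 80.5 − 16.31 = 64.19 dB.
Σ 10^(L/10) = 5.350e+06 → L_total = 10·log₁₀(5.350e+06) = 67.28 dB.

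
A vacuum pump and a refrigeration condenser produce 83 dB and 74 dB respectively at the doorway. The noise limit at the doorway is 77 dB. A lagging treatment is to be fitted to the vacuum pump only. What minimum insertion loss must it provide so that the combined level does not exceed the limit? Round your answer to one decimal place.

9.0 dB

Everything except the vacuum pump sums to 10^(74/10) = 2.512e+07 in linear terms, 74.00 dB.
To meet 77 dB overall, the treated vacuum pump may contribute at most 10^(77/10) − 2.512e+07 = 2.500e+07, i.e. 73.98 dB.
Required insertion loss = 83 − 73.98 = 9.02 dB.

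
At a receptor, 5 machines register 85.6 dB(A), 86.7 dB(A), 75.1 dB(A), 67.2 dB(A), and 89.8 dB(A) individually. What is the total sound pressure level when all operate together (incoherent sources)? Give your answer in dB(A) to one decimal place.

92.6 dB(A)

For uncorrelated sources the intensities add, so convert each level to linear form, sum, and take 10·log₁₀ of the total.
Σ 10^(L/10) = 10^(85.6/10) + 10^(86.7/10) + 10^(75.1/10) + 10^(67.2/10) + 10^(89.8/10) = 1.823e+09.
L_total = 10·log₁₀(1.823e+09) = 92.61 dB(A).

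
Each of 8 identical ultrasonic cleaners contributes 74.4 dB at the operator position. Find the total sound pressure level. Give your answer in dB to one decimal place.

83.4 dB

L_total = L₁ + 10·log₁₀ N for N identical incoherent sources.
L_total = 74.4 + 10·log₁₀(8) = 74.4 + 9.031 = 83.43 dB.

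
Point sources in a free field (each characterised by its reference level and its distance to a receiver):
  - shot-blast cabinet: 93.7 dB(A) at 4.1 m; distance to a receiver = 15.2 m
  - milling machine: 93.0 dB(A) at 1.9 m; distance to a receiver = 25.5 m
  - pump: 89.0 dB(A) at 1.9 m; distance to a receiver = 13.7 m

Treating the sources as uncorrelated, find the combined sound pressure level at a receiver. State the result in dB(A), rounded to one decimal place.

82.9 dB(A)

Propagate each source to the receiver with L = L_ref − 20·log₁₀(r/r_ref), then add intensities.
shot-blast cabinet: 93.7 − 20·log₁₀(15.2/4.1) = 93.7 − 11.38 = 82.32 dB(A).
milling machine: 93.0 − 20·log₁₀(25.5/1.9) = 93.0 − 22.56 = 70.44 dB(A).
pump: 89.0 − 20·log₁₀(13.7/1.9) = 89.0 − 17.16 = 71.84 dB(A).
Σ 10^(L/10) = 1.969e+08 → L_total = 10·log₁₀(1.969e+08) = 82.94 dB(A).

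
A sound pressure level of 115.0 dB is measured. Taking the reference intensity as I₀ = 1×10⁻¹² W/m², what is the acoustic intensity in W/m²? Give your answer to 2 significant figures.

0.32 W/m²

I/I₀ = 10^(115.0/10) = 3.162e+11, so I = 3.162e+11 × 10⁻¹² W/m².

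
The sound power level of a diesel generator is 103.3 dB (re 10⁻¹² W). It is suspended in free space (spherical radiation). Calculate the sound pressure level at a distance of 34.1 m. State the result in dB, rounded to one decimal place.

Free-field spherical radiation: L_p = L_w − 10·log₁₀(4π·r²), r = 34.1 m.
4π·r² = 1.461e+04 m², 10·log₁₀ of that is 41.647 dB.
L_p = 103.3 − 41.647 = 61.65 dB.

61.7 dB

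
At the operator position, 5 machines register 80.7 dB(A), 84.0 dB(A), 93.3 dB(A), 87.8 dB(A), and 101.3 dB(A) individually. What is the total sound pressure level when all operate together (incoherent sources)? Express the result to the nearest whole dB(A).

Incoherent sources combine by intensity addition: L_total = 10·log₁₀(Σ 10^(L_i/10)).
Σ 10^(L/10) = 10^(80.7/10) + 10^(84.0/10) + 10^(93.3/10) + 10^(87.8/10) + 10^(101.3/10) = 1.660e+10.
L_total = 10·log₁₀(1.660e+10) = 102.20 dB(A).

102 dB(A)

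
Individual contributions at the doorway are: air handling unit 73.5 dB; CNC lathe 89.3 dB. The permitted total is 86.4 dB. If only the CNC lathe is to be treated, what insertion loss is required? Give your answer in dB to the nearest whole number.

3 dB

Fixed contribution from the other source: Σ 10^(L/10) = 10^(73.5/10) = 2.239e+07 (73.50 dB).
To meet 86.4 dB overall, the treated CNC lathe may contribute at most 10^(86.4/10) − 2.239e+07 = 4.141e+08, i.e. 86.17 dB.
Required insertion loss = 89.3 − 86.17 = 3.13 dB.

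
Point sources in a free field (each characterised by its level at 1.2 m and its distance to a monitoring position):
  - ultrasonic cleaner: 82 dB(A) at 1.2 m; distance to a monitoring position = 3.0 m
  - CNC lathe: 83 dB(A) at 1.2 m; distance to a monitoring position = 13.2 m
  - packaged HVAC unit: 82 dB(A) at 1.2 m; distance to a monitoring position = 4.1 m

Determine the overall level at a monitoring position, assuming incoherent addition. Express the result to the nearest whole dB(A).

76 dB(A)

Apply inverse-square spreading to bring every level to the receiver, then sum 10^(L/10).
ultrasonic cleaner: 82 − 20·log₁₀(3.0/1.2) = 82 − 7.96 = 74.04 dB(A).
CNC lathe: 83 − 20·log₁₀(13.2/1.2) = 83 − 20.83 = 62.17 dB(A).
packaged HVAC unit: 82 − 20·log₁₀(4.1/1.2) = 82 − 10.67 = 71.33 dB(A).
Σ 10^(L/10) = 4.058e+07 → L_total = 10·log₁₀(4.058e+07) = 76.08 dB(A).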